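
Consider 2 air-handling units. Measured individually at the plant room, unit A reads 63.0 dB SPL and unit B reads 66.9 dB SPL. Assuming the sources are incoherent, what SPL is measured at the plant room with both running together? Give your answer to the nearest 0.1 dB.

68.4 dB SPL

Uncorrelated sources add in intensity (power), not in dB.
L_total = 10·log₁₀(10^(63.0/10) + 10^(66.9/10)) = 10·log₁₀(6893000) = 68.4 dB SPL.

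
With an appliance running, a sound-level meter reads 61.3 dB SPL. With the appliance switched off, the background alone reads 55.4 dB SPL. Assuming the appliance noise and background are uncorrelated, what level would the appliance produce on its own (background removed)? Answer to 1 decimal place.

Background correction is a power subtraction:
L_src = 10·log₁₀(10^(61.3/10) − 10^(55.4/10)) = 10·log₁₀(1002000) = 60.0 dB SPL.

60.0 dB SPL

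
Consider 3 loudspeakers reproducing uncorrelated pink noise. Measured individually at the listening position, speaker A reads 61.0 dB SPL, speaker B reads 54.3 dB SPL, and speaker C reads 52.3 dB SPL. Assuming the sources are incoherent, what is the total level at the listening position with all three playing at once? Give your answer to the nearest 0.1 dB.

62.3 dB SPL

Add the sources as powers (linear), then convert back to dB:
L_total = 10·log₁₀(10^(61.0/10) + 10^(54.3/10) + 10^(52.3/10)) = 10·log₁₀(1698000) = 62.3 dB SPL.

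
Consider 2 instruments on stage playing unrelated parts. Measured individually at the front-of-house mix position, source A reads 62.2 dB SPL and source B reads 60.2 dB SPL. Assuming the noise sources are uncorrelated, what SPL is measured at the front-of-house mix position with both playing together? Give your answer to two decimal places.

64.32 dB SPL

Incoherent sources sum as intensities:
L_total = 10·log₁₀(10^(62.2/10) + 10^(60.2/10)) = 10·log₁₀(2707000) = 64.32 dB SPL.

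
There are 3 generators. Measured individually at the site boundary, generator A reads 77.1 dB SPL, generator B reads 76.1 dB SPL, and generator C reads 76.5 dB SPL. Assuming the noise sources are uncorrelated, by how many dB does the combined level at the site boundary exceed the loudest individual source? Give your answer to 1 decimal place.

Uncorrelated sources add in intensity (power), not in dB.
L_total = 10·log₁₀(10^(77.1/10) + 10^(76.1/10) + 10^(76.5/10)) = 81.36 dB SPL.
Excess over the loudest (77.1 dB): 81.36 − 77.1 = 4.3 dB.

4.3 dB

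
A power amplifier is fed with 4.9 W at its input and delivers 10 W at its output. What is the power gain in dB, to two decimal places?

Power ratio → dB uses the 10·log₁₀ form:
10·log₁₀(10/4.9) = 10·log₁₀(2.041) = 3.10 dB.

3.10 dB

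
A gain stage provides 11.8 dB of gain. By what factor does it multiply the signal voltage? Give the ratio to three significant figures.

3.89

Voltage ratio = 10^(dB/20).
10^(11.8/20) = 10^(0.5900) = 3.89.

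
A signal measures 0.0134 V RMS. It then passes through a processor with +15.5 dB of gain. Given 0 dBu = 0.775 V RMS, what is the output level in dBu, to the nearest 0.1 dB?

Input level: 20·log₁₀(0.0134/0.775) = -35.24 dBu.
Output: -35.24 + 15.5 = -19.7 dBu.

-19.7 dBu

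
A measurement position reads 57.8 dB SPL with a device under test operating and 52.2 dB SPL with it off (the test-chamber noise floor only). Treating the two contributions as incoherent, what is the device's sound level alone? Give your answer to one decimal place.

Remove the background by subtracting linear intensities:
L_src = 10·log₁₀(10^(57.8/10) − 10^(52.2/10)) = 10·log₁₀(436600) = 56.4 dB SPL.

56.4 dB SPL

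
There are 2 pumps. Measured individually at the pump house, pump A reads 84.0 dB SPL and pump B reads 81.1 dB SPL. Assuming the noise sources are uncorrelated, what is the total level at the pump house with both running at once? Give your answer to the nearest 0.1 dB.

85.8 dB SPL

Uncorrelated sources add in intensity (power), not in dB.
L_total = 10·log₁₀(10^(84.0/10) + 10^(81.1/10)) = 10·log₁₀(380000000) = 85.8 dB SPL.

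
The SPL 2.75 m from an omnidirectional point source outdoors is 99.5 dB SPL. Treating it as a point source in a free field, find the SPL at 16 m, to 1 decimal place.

84.2 dB SPL

For a point source in a free field, ΔL = −20·log₁₀(d₂/d₁).
ΔL = −20·log₁₀(16/2.75) = -15.30 dB, so L₂ = 99.5 + (-15.30) = 84.2 dB SPL.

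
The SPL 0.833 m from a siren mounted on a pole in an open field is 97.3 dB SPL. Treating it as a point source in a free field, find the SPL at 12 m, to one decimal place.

For a point source in a free field, ΔL = −20·log₁₀(d₂/d₁).
ΔL = −20·log₁₀(12/0.833) = -23.17 dB, so L₂ = 97.3 + (-23.17) = 74.1 dB SPL.

74.1 dB SPL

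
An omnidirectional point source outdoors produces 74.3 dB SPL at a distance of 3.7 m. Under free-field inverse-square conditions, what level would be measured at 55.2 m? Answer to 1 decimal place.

Free-field point source: level drops by 20·log₁₀ of the distance ratio.
ΔL = −20·log₁₀(55.2/3.7) = -23.47 dB, so L₂ = 74.3 + (-23.47) = 50.8 dB SPL.

50.8 dB SPL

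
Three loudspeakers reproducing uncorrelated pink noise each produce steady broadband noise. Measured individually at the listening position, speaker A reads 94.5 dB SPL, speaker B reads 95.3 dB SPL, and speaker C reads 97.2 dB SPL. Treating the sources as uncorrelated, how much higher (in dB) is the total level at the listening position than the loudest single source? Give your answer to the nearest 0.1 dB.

3.4 dB

Incoherent sources sum as intensities:
L_total = 10·log₁₀(10^(94.5/10) + 10^(95.3/10) + 10^(97.2/10)) = 100.59 dB SPL.
Excess over the loudest (97.2 dB): 100.59 − 97.2 = 3.4 dB.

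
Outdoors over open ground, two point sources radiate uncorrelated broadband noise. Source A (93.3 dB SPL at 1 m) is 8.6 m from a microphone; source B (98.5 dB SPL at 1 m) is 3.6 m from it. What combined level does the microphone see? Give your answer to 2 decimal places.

At the listener: L_A = 93.3 − 20·log₁₀(8.6) = 74.610 dB; L_B = 98.5 − 20·log₁₀(3.6) = 87.374 dB.
Combined: 10·log₁₀(10^(74.610/10)+10^(87.374/10)) = 87.60 dB SPL.

87.60 dB SPL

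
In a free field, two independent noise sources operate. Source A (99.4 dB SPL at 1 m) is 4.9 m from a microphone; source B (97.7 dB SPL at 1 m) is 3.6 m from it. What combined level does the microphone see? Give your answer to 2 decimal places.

At the listener: L_A = 99.4 − 20·log₁₀(4.9) = 85.596 dB; L_B = 97.7 − 20·log₁₀(3.6) = 86.574 dB.
Combined: 10·log₁₀(10^(85.596/10)+10^(86.574/10)) = 89.12 dB SPL.

89.12 dB SPL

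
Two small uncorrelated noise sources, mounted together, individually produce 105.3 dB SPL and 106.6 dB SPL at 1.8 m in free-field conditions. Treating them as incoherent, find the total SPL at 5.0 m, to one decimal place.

100.1 dB SPL

Combined at 1.8 m: 10·log₁₀(10^(105.3/10)+10^(106.6/10)) = 109.01 dB SPL.
Then apply −20·log₁₀(5.0/1.8) = -8.87 dB → 100.1 dB SPL.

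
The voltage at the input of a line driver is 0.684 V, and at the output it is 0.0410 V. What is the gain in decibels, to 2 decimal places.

For a voltage ratio, dB = 20·log₁₀(V₂/V₁).
20·log₁₀(0.0410/0.684) = 20·log₁₀(0.05994) = -24.45 dB.

-24.45 dB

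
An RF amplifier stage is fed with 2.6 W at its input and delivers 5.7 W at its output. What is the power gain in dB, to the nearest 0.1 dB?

Power ratio → dB uses the 10·log₁₀ form:
10·log₁₀(5.7/2.6) = 10·log₁₀(2.192) = 3.4 dB.

3.4 dB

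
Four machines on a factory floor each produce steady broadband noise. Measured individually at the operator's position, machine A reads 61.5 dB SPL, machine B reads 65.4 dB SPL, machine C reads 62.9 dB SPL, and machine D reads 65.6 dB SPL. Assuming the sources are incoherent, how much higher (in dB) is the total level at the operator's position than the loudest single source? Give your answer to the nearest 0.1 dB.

4.6 dB

Add the sources as powers (linear), then convert back to dB:
L_total = 10·log₁₀(10^(61.5/10) + 10^(65.4/10) + 10^(62.9/10) + 10^(65.6/10)) = 70.20 dB SPL.
Excess over the loudest (65.6 dB): 70.20 − 65.6 = 4.6 dB.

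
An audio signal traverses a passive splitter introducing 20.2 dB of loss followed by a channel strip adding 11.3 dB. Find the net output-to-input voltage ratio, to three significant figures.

Net gain = (−20.2) + 11.3 = -8.9 dB.
Voltage ratio = 10^(-8.9/20) = 0.359.

0.359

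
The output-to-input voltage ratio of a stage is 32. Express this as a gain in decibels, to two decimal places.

Voltage ratio → dB uses the 20·log₁₀ form:
20·log₁₀(32) = 30.10 dB.

30.10 dB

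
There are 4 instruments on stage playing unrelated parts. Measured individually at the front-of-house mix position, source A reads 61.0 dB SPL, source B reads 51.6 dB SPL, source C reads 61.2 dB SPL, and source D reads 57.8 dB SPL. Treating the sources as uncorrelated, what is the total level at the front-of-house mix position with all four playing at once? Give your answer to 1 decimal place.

65.2 dB SPL

Add the sources as powers (linear), then convert back to dB:
L_total = 10·log₁₀(10^(61.0/10) + 10^(51.6/10) + 10^(61.2/10) + 10^(57.8/10)) = 10·log₁₀(3324000) = 65.2 dB SPL.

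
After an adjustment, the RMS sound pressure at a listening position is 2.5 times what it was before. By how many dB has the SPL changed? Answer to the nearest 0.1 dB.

8.0 dB

Sound pressure is an amplitude quantity: ΔL = 20·log₁₀(p₂/p₁).
20·log₁₀(2.5) = 8.0 dB.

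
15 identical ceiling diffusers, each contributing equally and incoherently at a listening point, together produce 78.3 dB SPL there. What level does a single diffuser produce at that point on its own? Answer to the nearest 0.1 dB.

66.5 dB SPL

15 equal incoherent sources add 10·log₁₀(15) = 11.76 dB over one source.
L_one = 78.3 − 11.76 = 66.5 dB SPL.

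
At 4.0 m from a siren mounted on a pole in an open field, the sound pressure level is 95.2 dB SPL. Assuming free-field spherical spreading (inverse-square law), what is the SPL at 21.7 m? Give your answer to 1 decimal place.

80.5 dB SPL

Inverse-square spreading gives ΔL = −20·log₁₀(d₂/d₁).
ΔL = −20·log₁₀(21.7/4.0) = -14.69 dB, so L₂ = 95.2 + (-14.69) = 80.5 dB SPL.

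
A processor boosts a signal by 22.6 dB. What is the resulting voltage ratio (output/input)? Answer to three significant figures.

13.5

Voltage ratio = 10^(dB/20).
10^(22.6/20) = 10^(1.130) = 13.5.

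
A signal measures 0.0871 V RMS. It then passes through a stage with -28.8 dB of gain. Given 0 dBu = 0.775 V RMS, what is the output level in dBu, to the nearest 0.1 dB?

-47.8 dBu

Input level: 20·log₁₀(0.0871/0.775) = -18.99 dBu.
Output: -18.99 − 28.8 = -47.8 dBu.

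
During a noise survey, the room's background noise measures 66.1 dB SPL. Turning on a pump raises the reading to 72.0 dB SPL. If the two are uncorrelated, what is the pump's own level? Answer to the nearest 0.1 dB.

70.7 dB SPL

Remove the background by subtracting linear intensities:
L_src = 10·log₁₀(10^(72.0/10) − 10^(66.1/10)) = 10·log₁₀(11780000) = 70.7 dB SPL.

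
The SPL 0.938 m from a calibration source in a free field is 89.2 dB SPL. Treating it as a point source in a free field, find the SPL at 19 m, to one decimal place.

Free-field point source: level drops by 20·log₁₀ of the distance ratio.
ΔL = −20·log₁₀(19/0.938) = -26.13 dB, so L₂ = 89.2 + (-26.13) = 63.1 dB SPL.

63.1 dB SPL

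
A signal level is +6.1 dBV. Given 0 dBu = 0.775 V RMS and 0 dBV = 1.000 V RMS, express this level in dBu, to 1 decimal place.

+8.3 dBu

The offset between the scales is 20·log₁₀(0.775/1.000) = −2.214 dB.
So dBu = +6.1 + 2.214 = +8.3 dBu.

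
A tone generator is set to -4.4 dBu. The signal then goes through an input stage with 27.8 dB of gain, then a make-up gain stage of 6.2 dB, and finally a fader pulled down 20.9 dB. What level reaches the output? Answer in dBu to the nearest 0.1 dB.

In dB, series stages simply add:
-4.4 + 27.8 + 6.2 − 20.9 = +8.7 dBu.

+8.7 dBu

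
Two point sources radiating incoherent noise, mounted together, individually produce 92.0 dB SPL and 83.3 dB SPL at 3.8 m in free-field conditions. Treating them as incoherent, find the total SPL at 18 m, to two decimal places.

79.04 dB SPL

Combined at 3.8 m: 10·log₁₀(10^(92.0/10)+10^(83.3/10)) = 92.550 dB SPL.
Then apply −20·log₁₀(18/3.8) = -13.510 dB → 79.04 dB SPL.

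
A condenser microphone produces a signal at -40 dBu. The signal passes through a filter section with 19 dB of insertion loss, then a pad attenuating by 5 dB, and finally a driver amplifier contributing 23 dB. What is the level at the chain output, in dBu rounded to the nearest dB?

-41 dBu

Gain stages sum in dB:
-40 − 19 − 5 + 23 = -41 dBu.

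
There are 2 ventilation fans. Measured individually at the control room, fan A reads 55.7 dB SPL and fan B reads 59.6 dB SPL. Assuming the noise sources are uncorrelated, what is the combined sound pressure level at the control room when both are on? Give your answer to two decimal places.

Incoherent sources sum as intensities:
L_total = 10·log₁₀(10^(55.7/10) + 10^(59.6/10)) = 10·log₁₀(1284000) = 61.08 dB SPL.

61.08 dB SPL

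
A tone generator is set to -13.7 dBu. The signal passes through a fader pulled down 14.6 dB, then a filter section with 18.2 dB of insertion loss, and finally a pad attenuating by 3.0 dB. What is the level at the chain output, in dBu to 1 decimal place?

-49.5 dBu

Gain stages sum in dB:
-13.7 − 14.6 − 18.2 − 3.0 = -49.5 dBu.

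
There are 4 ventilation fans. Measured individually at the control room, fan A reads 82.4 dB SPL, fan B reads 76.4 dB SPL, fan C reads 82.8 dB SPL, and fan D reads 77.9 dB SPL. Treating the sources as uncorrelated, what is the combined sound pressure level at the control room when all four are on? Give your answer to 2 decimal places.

86.72 dB SPL

Uncorrelated sources add in intensity (power), not in dB.
L_total = 10·log₁₀(10^(82.4/10) + 10^(76.4/10) + 10^(82.8/10) + 10^(77.9/10)) = 10·log₁₀(469600000) = 86.72 dB SPL.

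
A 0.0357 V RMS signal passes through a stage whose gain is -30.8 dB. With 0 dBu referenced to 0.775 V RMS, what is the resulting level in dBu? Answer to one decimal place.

Input level: 20·log₁₀(0.0357/0.775) = -26.73 dBu.
Output: -26.73 − 30.8 = -57.5 dBu.

-57.5 dBu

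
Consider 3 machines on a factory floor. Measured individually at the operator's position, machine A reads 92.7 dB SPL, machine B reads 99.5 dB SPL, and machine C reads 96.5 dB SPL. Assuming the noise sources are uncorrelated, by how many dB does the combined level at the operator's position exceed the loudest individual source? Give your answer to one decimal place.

2.3 dB

Add the sources as powers (linear), then convert back to dB:
L_total = 10·log₁₀(10^(92.7/10) + 10^(99.5/10) + 10^(96.5/10)) = 101.83 dB SPL.
Excess over the loudest (99.5 dB): 101.83 − 99.5 = 2.3 dB.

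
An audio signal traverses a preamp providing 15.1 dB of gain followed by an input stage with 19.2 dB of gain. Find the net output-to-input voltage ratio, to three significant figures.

Net gain = 15.1 + 19.2 = 34.3 dB.
Voltage ratio = 10^(34.3/20) = 51.9.

51.9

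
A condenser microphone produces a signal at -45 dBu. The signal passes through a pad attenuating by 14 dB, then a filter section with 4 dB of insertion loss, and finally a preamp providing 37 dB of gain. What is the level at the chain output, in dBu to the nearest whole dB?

-26 dBu

In dB, series stages simply add:
-45 − 14 − 4 + 37 = -26 dBu.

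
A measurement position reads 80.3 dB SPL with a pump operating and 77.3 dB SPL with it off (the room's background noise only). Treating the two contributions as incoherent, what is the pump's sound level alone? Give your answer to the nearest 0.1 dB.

77.3 dB SPL

Background correction is a power subtraction:
L_src = 10·log₁₀(10^(80.3/10) − 10^(77.3/10)) = 10·log₁₀(53450000) = 77.3 dB SPL.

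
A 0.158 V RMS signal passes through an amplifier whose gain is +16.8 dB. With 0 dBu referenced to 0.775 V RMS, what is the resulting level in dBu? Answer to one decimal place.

+3.0 dBu

Input level: 20·log₁₀(0.158/0.775) = -13.81 dBu.
Output: -13.81 + 16.8 = +3.0 dBu.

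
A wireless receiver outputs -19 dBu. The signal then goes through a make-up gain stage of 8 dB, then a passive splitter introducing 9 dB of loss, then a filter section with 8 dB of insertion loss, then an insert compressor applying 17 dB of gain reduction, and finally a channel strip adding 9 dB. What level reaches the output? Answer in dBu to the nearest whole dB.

-36 dBu

In dB, series stages simply add:
-19 + 8 − 9 − 8 − 17 + 9 = -36 dBu.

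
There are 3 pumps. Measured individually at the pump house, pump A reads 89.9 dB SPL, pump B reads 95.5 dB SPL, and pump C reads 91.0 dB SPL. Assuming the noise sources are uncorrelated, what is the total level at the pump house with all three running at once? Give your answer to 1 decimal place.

97.6 dB SPL

Incoherent sources sum as intensities:
L_total = 10·log₁₀(10^(89.9/10) + 10^(95.5/10) + 10^(91.0/10)) = 10·log₁₀(5784000000) = 97.6 dB SPL.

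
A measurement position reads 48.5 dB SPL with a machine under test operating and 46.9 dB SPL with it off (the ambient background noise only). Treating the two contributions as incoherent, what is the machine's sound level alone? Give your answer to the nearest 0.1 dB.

43.4 dB SPL

Subtract intensities: L_src = 10·log₁₀(10^(L_total/10) − 10^(L_bg/10)).
L_src = 10·log₁₀(10^(48.5/10) − 10^(46.9/10)) = 10·log₁₀(21820) = 43.4 dB SPL.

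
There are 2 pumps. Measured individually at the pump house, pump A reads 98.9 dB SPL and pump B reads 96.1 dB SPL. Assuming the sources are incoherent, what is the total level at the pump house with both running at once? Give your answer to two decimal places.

Incoherent sources sum as intensities:
L_total = 10·log₁₀(10^(98.9/10) + 10^(96.1/10)) = 10·log₁₀(11836000000) = 100.73 dB SPL.

100.73 dB SPL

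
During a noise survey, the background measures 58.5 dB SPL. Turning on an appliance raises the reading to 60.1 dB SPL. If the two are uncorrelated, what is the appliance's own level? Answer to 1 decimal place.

Subtract intensities: L_src = 10·log₁₀(10^(L_total/10) − 10^(L_bg/10)).
L_src = 10·log₁₀(10^(60.1/10) − 10^(58.5/10)) = 10·log₁₀(315300) = 55.0 dB SPL.

55.0 dB SPL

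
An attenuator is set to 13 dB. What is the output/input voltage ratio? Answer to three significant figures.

Voltage ratio = 10^(dB/20).
10^(-13/20) = 10^(-0.6500) = 0.224.

0.224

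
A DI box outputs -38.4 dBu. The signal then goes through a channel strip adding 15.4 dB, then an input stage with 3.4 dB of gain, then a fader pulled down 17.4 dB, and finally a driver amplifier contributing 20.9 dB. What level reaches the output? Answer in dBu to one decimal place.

Gain stages sum in dB:
-38.4 + 15.4 + 3.4 − 17.4 + 20.9 = -16.1 dBu.

-16.1 dBu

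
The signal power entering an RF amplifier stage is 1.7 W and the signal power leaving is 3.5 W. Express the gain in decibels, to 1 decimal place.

Power ratio → dB uses the 10·log₁₀ form:
10·log₁₀(3.5/1.7) = 10·log₁₀(2.059) = 3.1 dB.

3.1 dB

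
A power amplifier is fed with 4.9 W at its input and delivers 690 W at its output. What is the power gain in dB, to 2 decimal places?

21.49 dB

Power ratio → dB uses the 10·log₁₀ form:
10·log₁₀(690/4.9) = 10·log₁₀(140.8) = 21.49 dB.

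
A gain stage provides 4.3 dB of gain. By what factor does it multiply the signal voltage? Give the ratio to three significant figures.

1.64

Voltage ratio = 10^(dB/20).
10^(4.3/20) = 10^(0.2150) = 1.64.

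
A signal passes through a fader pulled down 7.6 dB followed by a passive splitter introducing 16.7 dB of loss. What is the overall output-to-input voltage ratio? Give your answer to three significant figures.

Net gain = (−7.6) + (−16.7) = -24.3 dB.
Voltage ratio = 10^(-24.3/20) = 0.0610.

0.0610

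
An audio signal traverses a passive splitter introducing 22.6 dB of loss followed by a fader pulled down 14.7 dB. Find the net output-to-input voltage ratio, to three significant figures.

0.0136

Net gain = (−22.6) + (−14.7) = -37.3 dB.
Voltage ratio = 10^(-37.3/20) = 0.0136.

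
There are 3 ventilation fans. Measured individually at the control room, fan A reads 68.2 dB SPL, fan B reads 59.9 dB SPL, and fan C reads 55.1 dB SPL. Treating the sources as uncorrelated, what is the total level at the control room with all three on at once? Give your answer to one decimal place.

Uncorrelated sources add in intensity (power), not in dB.
L_total = 10·log₁₀(10^(68.2/10) + 10^(59.9/10) + 10^(55.1/10)) = 10·log₁₀(7908000) = 69.0 dB SPL.

69.0 dB SPL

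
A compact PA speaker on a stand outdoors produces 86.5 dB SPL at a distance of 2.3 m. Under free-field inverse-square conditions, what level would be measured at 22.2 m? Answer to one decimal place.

Free-field point source: level drops by 20·log₁₀ of the distance ratio.
ΔL = −20·log₁₀(22.2/2.3) = -19.69 dB, so L₂ = 86.5 + (-19.69) = 66.8 dB SPL.

66.8 dB SPL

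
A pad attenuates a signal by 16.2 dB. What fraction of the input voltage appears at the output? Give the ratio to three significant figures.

Voltage ratio = 10^(dB/20).
10^(-16.2/20) = 10^(-0.8100) = 0.155.

0.155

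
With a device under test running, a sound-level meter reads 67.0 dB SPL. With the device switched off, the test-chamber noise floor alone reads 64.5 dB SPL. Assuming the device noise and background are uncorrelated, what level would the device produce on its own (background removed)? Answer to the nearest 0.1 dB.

Background correction is a power subtraction:
L_src = 10·log₁₀(10^(67.0/10) − 10^(64.5/10)) = 10·log₁₀(2193000) = 63.4 dB SPL.

63.4 dB SPL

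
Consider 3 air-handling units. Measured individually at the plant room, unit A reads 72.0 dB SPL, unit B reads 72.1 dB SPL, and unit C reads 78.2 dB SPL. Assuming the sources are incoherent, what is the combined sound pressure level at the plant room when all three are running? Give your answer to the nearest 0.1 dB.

79.9 dB SPL

Incoherent sources sum as intensities:
L_total = 10·log₁₀(10^(72.0/10) + 10^(72.1/10) + 10^(78.2/10)) = 10·log₁₀(98140000) = 79.9 dB SPL.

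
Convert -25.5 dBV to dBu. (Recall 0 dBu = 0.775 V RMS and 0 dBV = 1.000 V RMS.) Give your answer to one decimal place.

-23.3 dBu

The offset between the scales is 20·log₁₀(0.775/1.000) = −2.214 dB.
So dBu = -25.5 + 2.214 = -23.3 dBu.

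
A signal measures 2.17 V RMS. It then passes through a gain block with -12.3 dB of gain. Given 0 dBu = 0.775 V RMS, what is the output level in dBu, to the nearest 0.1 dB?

Input level: 20·log₁₀(2.17/0.775) = 8.94 dBu.
Output: 8.94 − 12.3 = -3.4 dBu.

-3.4 dBu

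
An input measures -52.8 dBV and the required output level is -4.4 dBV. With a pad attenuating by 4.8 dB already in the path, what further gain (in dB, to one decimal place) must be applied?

The required make-up gain is the shortfall in the dB sum.
G = -4.4 − (-52.8) + 4.8 = 53.2 dB.

53.2 dB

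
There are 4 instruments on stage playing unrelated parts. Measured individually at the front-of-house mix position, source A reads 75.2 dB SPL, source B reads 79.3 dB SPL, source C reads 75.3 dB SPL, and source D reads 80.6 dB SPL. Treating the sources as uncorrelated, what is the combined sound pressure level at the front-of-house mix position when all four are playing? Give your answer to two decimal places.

Add the sources as powers (linear), then convert back to dB:
L_total = 10·log₁₀(10^(75.2/10) + 10^(79.3/10) + 10^(75.3/10) + 10^(80.6/10)) = 10·log₁₀(266900000) = 84.26 dB SPL.

84.26 dB SPL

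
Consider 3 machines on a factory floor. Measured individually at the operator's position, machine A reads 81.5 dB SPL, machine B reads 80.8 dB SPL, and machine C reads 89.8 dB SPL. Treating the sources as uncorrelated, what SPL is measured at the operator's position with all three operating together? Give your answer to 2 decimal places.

Uncorrelated sources add in intensity (power), not in dB.
L_total = 10·log₁₀(10^(81.5/10) + 10^(80.8/10) + 10^(89.8/10)) = 10·log₁₀(1216000000) = 90.85 dB SPL.

90.85 dB SPL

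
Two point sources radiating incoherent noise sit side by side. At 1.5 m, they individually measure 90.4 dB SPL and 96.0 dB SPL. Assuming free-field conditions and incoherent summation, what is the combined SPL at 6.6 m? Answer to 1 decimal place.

Combined at 1.5 m: 10·log₁₀(10^(90.4/10)+10^(96.0/10)) = 97.06 dB SPL.
Then apply −20·log₁₀(6.6/1.5) = -12.87 dB → 84.2 dB SPL.

84.2 dB SPL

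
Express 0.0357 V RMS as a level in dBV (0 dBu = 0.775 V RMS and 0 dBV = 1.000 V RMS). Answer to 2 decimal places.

dBV = 20·log₁₀(V / 1.000 V).
20·log₁₀(0.0357/1.000) = -28.95 dBV.

-28.95 dBV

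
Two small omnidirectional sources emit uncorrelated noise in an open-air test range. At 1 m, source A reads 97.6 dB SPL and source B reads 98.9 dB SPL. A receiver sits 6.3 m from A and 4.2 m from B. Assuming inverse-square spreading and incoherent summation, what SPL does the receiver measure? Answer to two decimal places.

87.67 dB SPL

At the listener: L_A = 97.6 − 20·log₁₀(6.3) = 81.613 dB; L_B = 98.9 − 20·log₁₀(4.2) = 86.435 dB.
Combined: 10·log₁₀(10^(81.613/10)+10^(86.435/10)) = 87.67 dB SPL.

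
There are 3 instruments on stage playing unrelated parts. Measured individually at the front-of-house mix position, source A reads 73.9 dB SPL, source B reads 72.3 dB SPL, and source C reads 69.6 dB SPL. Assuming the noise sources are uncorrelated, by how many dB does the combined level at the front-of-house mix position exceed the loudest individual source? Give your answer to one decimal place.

3.1 dB

Add the sources as powers (linear), then convert back to dB:
L_total = 10·log₁₀(10^(73.9/10) + 10^(72.3/10) + 10^(69.6/10)) = 77.05 dB SPL.
Excess over the loudest (73.9 dB): 77.05 − 73.9 = 3.1 dB.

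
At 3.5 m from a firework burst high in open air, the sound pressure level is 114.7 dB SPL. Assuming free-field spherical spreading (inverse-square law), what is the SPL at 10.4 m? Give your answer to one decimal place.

For a point source in a free field, ΔL = −20·log₁₀(d₂/d₁).
ΔL = −20·log₁₀(10.4/3.5) = -9.46 dB, so L₂ = 114.7 + (-9.46) = 105.2 dB SPL.

105.2 dB SPL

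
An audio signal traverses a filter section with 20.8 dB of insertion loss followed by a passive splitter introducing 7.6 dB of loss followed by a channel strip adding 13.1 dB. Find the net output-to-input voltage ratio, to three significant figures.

0.172

Net gain = (−20.8) + (−7.6) + 13.1 = -15.3 dB.
Voltage ratio = 10^(-15.3/20) = 0.172.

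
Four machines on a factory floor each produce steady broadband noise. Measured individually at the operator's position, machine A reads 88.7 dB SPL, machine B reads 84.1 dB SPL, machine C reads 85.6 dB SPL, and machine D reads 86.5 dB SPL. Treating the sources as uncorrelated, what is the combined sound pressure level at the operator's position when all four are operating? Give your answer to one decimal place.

92.6 dB SPL

Incoherent sources sum as intensities:
L_total = 10·log₁₀(10^(88.7/10) + 10^(84.1/10) + 10^(85.6/10) + 10^(86.5/10)) = 10·log₁₀(1808000000) = 92.6 dB SPL.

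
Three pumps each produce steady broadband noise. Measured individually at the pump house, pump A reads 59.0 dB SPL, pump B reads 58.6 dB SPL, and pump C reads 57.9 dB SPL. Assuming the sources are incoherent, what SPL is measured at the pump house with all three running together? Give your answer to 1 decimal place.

63.3 dB SPL

Add the sources as powers (linear), then convert back to dB:
L_total = 10·log₁₀(10^(59.0/10) + 10^(58.6/10) + 10^(57.9/10)) = 10·log₁₀(2135000) = 63.3 dB SPL.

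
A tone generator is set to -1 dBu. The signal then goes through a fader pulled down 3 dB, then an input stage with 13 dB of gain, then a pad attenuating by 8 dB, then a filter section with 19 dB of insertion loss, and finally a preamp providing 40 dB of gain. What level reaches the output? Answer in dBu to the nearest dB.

+22 dBu

Gain stages sum in dB:
-1 − 3 + 13 − 8 − 19 + 40 = +22 dBu.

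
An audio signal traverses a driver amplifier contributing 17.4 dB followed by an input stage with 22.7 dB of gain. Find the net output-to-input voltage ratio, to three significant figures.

101

Net gain = 17.4 + 22.7 = 40.1 dB.
Voltage ratio = 10^(40.1/20) = 101.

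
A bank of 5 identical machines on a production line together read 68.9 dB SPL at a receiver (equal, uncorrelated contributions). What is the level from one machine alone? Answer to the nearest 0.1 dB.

61.9 dB SPL

5 equal incoherent sources add 10·log₁₀(5) = 6.99 dB over one source.
L_one = 68.9 − 6.99 = 61.9 dB SPL.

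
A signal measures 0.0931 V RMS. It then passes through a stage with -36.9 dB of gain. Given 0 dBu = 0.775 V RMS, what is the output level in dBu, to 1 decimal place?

-55.3 dBu

Input level: 20·log₁₀(0.0931/0.775) = -18.41 dBu.
Output: -18.41 − 36.9 = -55.3 dBu.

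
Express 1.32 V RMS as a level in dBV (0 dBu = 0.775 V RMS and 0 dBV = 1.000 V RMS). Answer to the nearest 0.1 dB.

dBV = 20·log₁₀(V / 1.000 V).
20·log₁₀(1.32/1.000) = +2.4 dBV.

+2.4 dBV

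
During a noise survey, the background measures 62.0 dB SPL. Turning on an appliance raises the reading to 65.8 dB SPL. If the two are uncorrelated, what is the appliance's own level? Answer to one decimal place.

Background correction is a power subtraction:
L_src = 10·log₁₀(10^(65.8/10) − 10^(62.0/10)) = 10·log₁₀(2217000) = 63.5 dB SPL.

63.5 dB SPL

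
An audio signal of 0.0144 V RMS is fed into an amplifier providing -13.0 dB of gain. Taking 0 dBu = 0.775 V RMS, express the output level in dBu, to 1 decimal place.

Input level: 20·log₁₀(0.0144/0.775) = -34.62 dBu.
Output: -34.62 − 13.0 = -47.6 dBu.

-47.6 dBu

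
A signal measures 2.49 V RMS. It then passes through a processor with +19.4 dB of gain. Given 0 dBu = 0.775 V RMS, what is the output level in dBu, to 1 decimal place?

+29.5 dBu

Input level: 20·log₁₀(2.49/0.775) = 10.14 dBu.
Output: 10.14 + 19.4 = +29.5 dBu.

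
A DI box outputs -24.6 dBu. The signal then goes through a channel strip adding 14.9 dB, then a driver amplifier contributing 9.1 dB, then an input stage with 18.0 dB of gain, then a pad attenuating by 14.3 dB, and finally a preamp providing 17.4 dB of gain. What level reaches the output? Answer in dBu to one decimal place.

+20.5 dBu

Cascaded gains and losses add directly in dB.
-24.6 + 14.9 + 9.1 + 18.0 − 14.3 + 17.4 = +20.5 dBu.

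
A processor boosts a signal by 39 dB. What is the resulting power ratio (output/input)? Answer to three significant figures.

7940

Power ratio = 10^(dB/10).
10^(39/10) = 10^(3.900) = 7940.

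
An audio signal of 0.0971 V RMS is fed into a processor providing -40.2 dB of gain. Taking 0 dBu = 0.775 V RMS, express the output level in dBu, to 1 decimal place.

-58.2 dBu

Input level: 20·log₁₀(0.0971/0.775) = -18.04 dBu.
Output: -18.04 − 40.2 = -58.2 dBu.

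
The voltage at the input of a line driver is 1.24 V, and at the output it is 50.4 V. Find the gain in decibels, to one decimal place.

32.2 dB

Voltage is an amplitude quantity, so gain = 20·log₁₀(V_out/V_in).
20·log₁₀(50.4/1.24) = 20·log₁₀(40.65) = 32.2 dB.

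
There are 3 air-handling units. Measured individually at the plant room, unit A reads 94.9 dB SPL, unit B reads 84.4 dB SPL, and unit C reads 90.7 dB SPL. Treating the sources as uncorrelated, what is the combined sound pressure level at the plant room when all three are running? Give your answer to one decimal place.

96.6 dB SPL

Add the sources as powers (linear), then convert back to dB:
L_total = 10·log₁₀(10^(94.9/10) + 10^(84.4/10) + 10^(90.7/10)) = 10·log₁₀(4541000000) = 96.6 dB SPL.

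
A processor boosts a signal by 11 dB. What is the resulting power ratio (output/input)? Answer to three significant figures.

12.6

Power ratio = 10^(dB/10).
10^(11/10) = 10^(1.100) = 12.6.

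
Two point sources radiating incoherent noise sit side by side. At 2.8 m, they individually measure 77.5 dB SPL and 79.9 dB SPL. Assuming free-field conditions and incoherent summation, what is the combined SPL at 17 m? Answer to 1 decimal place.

Combined at 2.8 m: 10·log₁₀(10^(77.5/10)+10^(79.9/10)) = 81.87 dB SPL.
Then apply −20·log₁₀(17/2.8) = -15.67 dB → 66.2 dB SPL.

66.2 dB SPL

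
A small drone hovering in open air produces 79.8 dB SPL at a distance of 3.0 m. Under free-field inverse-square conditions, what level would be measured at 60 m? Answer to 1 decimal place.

Free-field point source: level drops by 20·log₁₀ of the distance ratio.
ΔL = −20·log₁₀(60/3.0) = -26.02 dB, so L₂ = 79.8 + (-26.02) = 53.8 dB SPL.

53.8 dB SPL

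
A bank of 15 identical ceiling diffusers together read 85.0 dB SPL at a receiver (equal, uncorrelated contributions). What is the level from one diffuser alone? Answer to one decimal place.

15 equal incoherent sources add 10·log₁₀(15) = 11.76 dB over one source.
L_one = 85.0 − 11.76 = 73.2 dB SPL.

73.2 dB SPL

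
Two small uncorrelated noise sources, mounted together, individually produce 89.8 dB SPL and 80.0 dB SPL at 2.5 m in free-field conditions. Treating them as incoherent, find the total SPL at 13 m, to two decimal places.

75.91 dB SPL

Combined at 2.5 m: 10·log₁₀(10^(89.8/10)+10^(80.0/10)) = 90.232 dB SPL.
Then apply −20·log₁₀(13/2.5) = -14.320 dB → 75.91 dB SPL.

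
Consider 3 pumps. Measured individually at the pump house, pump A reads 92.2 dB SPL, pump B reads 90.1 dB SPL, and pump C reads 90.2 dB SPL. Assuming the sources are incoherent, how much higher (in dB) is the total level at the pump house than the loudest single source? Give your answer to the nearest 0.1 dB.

3.5 dB

Add the sources as powers (linear), then convert back to dB:
L_total = 10·log₁₀(10^(92.2/10) + 10^(90.1/10) + 10^(90.2/10)) = 95.72 dB SPL.
Excess over the loudest (92.2 dB): 95.72 − 92.2 = 3.5 dB.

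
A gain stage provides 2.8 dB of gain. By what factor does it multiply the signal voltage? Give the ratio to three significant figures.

1.38

Voltage ratio = 10^(dB/20).
10^(2.8/20) = 10^(0.1400) = 1.38.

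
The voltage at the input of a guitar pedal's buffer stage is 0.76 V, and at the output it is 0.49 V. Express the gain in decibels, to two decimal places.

-3.81 dB

Voltage is an amplitude quantity, so gain = 20·log₁₀(V_out/V_in).
20·log₁₀(0.49/0.76) = 20·log₁₀(0.6447) = -3.81 dB.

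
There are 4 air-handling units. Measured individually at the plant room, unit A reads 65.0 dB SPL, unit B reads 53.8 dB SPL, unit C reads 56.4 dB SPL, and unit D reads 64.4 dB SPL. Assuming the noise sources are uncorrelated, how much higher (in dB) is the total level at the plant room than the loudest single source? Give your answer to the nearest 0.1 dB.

Incoherent sources sum as intensities:
L_total = 10·log₁₀(10^(65.0/10) + 10^(53.8/10) + 10^(56.4/10) + 10^(64.4/10)) = 68.19 dB SPL.
Excess over the loudest (65.0 dB): 68.19 − 65.0 = 3.2 dB.

3.2 dB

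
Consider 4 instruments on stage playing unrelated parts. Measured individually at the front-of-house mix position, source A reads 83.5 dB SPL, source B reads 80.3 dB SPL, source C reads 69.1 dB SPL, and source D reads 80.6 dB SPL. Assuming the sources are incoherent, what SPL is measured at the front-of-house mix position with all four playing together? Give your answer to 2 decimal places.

Uncorrelated sources add in intensity (power), not in dB.
L_total = 10·log₁₀(10^(83.5/10) + 10^(80.3/10) + 10^(69.1/10) + 10^(80.6/10)) = 10·log₁₀(454000000) = 86.57 dB SPL.

86.57 dB SPL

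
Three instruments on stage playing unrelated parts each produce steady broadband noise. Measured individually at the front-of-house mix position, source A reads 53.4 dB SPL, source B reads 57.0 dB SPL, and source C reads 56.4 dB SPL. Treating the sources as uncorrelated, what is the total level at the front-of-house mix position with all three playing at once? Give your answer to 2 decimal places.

60.63 dB SPL

Incoherent sources sum as intensities:
L_total = 10·log₁₀(10^(53.4/10) + 10^(57.0/10) + 10^(56.4/10)) = 10·log₁₀(1156000) = 60.63 dB SPL.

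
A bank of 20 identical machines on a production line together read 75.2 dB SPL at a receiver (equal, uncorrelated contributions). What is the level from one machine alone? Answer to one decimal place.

62.2 dB SPL

20 equal incoherent sources add 10·log₁₀(20) = 13.01 dB over one source.
L_one = 75.2 − 13.01 = 62.2 dB SPL.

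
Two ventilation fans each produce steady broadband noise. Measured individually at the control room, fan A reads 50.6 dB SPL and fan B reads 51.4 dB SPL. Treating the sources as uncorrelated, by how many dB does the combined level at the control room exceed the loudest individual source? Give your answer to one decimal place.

Uncorrelated sources add in intensity (power), not in dB.
L_total = 10·log₁₀(10^(50.6/10) + 10^(51.4/10)) = 54.03 dB SPL.
Excess over the loudest (51.4 dB): 54.03 − 51.4 = 2.6 dB.

2.6 dB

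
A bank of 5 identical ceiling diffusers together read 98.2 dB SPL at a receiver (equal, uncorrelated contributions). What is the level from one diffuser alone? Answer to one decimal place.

5 equal incoherent sources add 10·log₁₀(5) = 6.99 dB over one source.
L_one = 98.2 − 6.99 = 91.2 dB SPL.

91.2 dB SPL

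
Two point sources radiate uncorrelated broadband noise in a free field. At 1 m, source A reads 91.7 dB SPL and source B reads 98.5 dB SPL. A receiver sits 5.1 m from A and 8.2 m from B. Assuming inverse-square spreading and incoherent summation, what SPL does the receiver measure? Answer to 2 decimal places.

82.10 dB SPL

At the listener: L_A = 91.7 − 20·log₁₀(5.1) = 77.549 dB; L_B = 98.5 − 20·log₁₀(8.2) = 80.224 dB.
Combined: 10·log₁₀(10^(77.549/10)+10^(80.224/10)) = 82.10 dB SPL.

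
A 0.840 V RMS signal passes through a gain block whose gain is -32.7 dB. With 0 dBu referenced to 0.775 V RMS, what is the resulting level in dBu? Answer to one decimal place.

-32.0 dBu

Input level: 20·log₁₀(0.840/0.775) = 0.70 dBu.
Output: 0.70 − 32.7 = -32.0 dBu.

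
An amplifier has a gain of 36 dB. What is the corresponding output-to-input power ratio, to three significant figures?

3980

Power ratio = 10^(dB/10).
10^(36/10) = 10^(3.600) = 3980.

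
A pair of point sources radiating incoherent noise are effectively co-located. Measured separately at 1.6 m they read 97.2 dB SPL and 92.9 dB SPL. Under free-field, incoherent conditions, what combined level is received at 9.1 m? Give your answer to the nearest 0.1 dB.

83.5 dB SPL

Combined at 1.6 m: 10·log₁₀(10^(97.2/10)+10^(92.9/10)) = 98.57 dB SPL.
Then apply −20·log₁₀(9.1/1.6) = -15.10 dB → 83.5 dB SPL.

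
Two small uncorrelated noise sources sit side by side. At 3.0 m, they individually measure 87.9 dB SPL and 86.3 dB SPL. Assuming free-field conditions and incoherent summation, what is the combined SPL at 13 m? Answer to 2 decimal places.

Combined at 3.0 m: 10·log₁₀(10^(87.9/10)+10^(86.3/10)) = 90.184 dB SPL.
Then apply −20·log₁₀(13/3.0) = -12.736 dB → 77.45 dB SPL.

77.45 dB SPL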